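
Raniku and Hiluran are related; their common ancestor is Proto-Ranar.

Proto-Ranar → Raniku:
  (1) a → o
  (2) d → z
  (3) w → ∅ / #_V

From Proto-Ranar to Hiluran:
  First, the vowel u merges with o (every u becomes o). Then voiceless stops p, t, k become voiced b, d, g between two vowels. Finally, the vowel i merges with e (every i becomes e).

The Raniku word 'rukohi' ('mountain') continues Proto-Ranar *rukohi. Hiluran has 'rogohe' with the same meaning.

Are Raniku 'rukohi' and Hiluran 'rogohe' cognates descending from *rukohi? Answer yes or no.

yes

Derive the expected Hiluran reflex of *rukohi:
Hiluran: start from *rukohi.
  rule 1 (vowel merger): rukohi → rokohi
  rule 2 (intervocalic voicing): rokohi → rogohi
  rule 3 (vowel merger): rogohi → rogohe
  ⇒ Hiluran rogohe
Hiluran 'rogohe' matches the regular reflex exactly, so the pair is cognate.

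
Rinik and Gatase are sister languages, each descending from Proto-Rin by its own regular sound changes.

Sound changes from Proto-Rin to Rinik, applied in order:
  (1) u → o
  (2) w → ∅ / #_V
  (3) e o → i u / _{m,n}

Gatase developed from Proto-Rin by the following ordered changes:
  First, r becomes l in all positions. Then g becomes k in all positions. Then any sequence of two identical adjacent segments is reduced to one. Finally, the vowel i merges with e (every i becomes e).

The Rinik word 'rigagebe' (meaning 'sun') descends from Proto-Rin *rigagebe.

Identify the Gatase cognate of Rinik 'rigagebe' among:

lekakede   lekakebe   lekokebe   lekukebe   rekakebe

lekakebe

Gatase: *rigagebe
  rigagebe → ligagebe   [unconditioned shift]
  ligagebe → likakebe   [unconditioned shift]
  likakebe (rule 3 does not apply)
  likakebe → lekakebe   [vowel merger]
  giving Gatase lekakebe.
Among the options, 'lekakebe' alone shows every Gatase change applied in order.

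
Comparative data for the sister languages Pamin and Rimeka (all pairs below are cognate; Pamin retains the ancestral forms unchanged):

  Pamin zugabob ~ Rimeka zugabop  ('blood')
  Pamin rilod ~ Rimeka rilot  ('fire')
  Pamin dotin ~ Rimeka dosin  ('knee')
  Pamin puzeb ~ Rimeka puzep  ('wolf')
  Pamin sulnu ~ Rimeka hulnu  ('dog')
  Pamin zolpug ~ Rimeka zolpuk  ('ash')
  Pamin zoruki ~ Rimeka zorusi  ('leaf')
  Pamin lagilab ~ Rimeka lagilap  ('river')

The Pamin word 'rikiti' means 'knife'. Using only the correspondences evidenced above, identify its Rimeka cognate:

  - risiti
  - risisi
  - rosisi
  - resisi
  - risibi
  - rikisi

zoruki ~ zorusi — Pamin k corresponds to Rimeka s between vowels (before a front vowel).
dotin ~ dosin — Pamin t corresponds to Rimeka s between vowels (before a front vowel).
Applying these to Pamin 'rikiti':
  rikiti → risiti   (k→s between vowels (before a front vowel))
  risiti → risisi   (t→s between vowels (before a front vowel))
So the Rimeka cognate is 'risisi'.

risisi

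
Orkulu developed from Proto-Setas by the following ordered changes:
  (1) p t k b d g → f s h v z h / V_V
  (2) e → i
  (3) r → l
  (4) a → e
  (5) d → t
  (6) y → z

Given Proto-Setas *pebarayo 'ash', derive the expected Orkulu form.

Orkulu: *pebarayo > pevarayo > pivarayo > pivalayo > piveleyo > pivelezo  (by intervocalic lenition, vowel merger, unconditioned shift, vowel merger, unconditioned shift)

pivelezo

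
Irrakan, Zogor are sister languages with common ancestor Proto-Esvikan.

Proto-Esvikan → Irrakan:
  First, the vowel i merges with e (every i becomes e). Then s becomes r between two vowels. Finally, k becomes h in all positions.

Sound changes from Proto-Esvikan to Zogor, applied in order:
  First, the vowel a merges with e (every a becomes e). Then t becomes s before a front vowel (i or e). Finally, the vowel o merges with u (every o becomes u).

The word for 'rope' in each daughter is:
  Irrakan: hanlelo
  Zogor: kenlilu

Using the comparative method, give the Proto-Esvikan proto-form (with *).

Position 1: Irrakan has h, Zogor has k. Zogor preserves k here (none of its changes turn any other segment into k), so the proto-segment is *k.
Position 5: Irrakan has e, Zogor has i. Zogor preserves i here (none of its changes turn any other segment into i), so the proto-segment is *i.
Continuing position by position gives *kanlilo; check it forward:
Irrakan: start from *kanlilo.
  rule 1 (vowel merger): kanlilo → kanlelo
  rule 2: no change — kanlelo
  rule 3 (unconditioned shift): kanlelo → hanlelo
  ⇒ Irrakan hanlelo
Zogor: start from *kanlilo.
  rule 1 (vowel merger): kanlilo → kenlilo
  rule 2: no change — kenlilo
  rule 3 (vowel merger): kenlilo → kenlilu
  ⇒ Zogor kenlilu
Only *kanlilo yields all of Irrakan hanlelo, Zogor kenlilu.

*kanlilo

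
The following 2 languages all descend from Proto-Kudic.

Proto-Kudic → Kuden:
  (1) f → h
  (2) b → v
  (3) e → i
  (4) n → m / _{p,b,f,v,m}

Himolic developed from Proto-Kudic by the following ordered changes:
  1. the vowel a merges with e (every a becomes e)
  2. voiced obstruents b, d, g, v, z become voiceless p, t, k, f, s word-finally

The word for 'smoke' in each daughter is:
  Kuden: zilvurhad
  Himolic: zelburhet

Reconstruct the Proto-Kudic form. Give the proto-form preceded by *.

Position 8: Kuden has a, Himolic has e. Kuden preserves a here (none of its changes turn any other segment into a), so the proto-segment is *a.
Position 2: Kuden has i, Himolic has e. Taking the neighbouring segments as reconstructed: Kuden i could go back to *e or *i; Himolic e could go back to *a or *e — the one source consistent with every daughter is *e.
Position 4: Kuden has v, Himolic has b. Himolic preserves b here (none of its changes turn any other segment into b), so the proto-segment is *b.
Continuing position by position gives *zelburhad; check it forward:
Kuden: start from *zelburhad.
  rule 1: no change — zelburhad
  rule 2 (unconditioned shift): zelburhad → zelvurhad
  rule 3 (vowel merger): zelvurhad → zilvurhad
  rule 4: no change — zilvurhad
  ⇒ Kuden zilvurhad
Himolic: start from *zelburhad.
  rule 1 (vowel merger): zelburhad → zelburhed
  rule 2 (final devoicing): zelburhed → zelburhet
  ⇒ Himolic zelburhet
No other proto-form is consistent with every reflex, so the reconstruction is *zelburhad.

*zelburhad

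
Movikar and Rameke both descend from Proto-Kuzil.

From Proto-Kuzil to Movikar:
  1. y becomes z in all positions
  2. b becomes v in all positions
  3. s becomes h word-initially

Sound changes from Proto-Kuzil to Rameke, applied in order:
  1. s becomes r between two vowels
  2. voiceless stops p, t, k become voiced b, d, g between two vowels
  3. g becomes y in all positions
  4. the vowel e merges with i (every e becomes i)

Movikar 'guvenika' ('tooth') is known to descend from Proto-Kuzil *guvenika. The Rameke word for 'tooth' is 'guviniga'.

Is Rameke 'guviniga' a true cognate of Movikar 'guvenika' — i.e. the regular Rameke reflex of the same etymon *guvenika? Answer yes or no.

Derive the expected Rameke reflex of *guvenika:
Rameke: *guvenika
  guvenika (rule 1 does not apply)
  guvenika → guveniga   [intervocalic voicing]
  guveniga → yuveniya   [unconditioned shift]
  yuveniya → yuviniya   [vowel merger]
  giving Rameke yuviniya.
The regular Rameke reflex would be 'yuviniya', but the attested form is 'guviniga'. The correspondence is irregular, so they are not cognates (the Rameke form has a different source).

no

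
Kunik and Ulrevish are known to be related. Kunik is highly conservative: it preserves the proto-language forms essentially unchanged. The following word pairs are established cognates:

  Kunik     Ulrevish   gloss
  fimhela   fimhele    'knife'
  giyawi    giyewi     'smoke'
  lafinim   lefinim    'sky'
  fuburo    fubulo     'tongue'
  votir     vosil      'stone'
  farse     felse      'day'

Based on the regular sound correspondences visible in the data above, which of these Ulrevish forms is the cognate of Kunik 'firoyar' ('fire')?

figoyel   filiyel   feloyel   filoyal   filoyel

filoyel

fuburo ~ fubulo — Kunik r corresponds to Ulrevish l between vowels (before a back vowel).
farse ~ felse — Kunik a corresponds to Ulrevish e after a consonant, before r.
votir ~ vosil — Kunik r corresponds to Ulrevish l word-finally.
Applying these to Kunik 'firoyar':
  firoyar → filoyar   (r→l between vowels (before a back vowel))
  filoyar → filoyer   (a→e after a consonant, before r)
  filoyer → filoyel   (r→l word-finally)
So the Ulrevish cognate is 'filoyel'.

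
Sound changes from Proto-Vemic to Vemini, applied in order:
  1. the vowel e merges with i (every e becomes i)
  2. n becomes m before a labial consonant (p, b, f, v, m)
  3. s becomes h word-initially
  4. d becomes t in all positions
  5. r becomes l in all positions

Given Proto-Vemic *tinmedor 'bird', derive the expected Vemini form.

timmitol

Vemini: *tinmedor
  tinmedor → tinmidor   [vowel merger]
  tinmidor → timmidor   [nasal place assimilation]
  timmidor (rule 3 does not apply)
  timmidor → timmitor   [unconditioned shift]
  timmitor → timmitol   [unconditioned shift]
  giving Vemini timmitol.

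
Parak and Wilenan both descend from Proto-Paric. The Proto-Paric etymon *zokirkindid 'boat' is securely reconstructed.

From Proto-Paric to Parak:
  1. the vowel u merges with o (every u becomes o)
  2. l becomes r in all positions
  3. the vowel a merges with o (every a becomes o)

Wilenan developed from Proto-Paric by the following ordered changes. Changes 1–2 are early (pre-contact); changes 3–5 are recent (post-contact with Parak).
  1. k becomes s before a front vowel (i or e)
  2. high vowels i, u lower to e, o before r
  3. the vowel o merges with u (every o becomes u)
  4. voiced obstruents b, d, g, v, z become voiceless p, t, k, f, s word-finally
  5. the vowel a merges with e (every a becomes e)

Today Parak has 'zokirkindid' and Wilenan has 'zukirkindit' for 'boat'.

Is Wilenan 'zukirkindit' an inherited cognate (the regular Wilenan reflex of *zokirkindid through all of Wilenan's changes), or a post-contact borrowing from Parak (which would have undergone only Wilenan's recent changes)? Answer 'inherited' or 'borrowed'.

borrowed

If inherited, *zokirkindid would pass through all of Wilenan's changes:
Wilenan: start from *zokirkindid.
  rule 1 (palatalisation): zokirkindid → zosirsindid
  rule 2 (pre-rhotic lowering): zosirsindid → zosersindid
  rule 3 (vowel merger): zosersindid → zusersindid
  rule 4 (final devoicing): zusersindid → zusersindit
  rule 5: no change — zusersindit
  ⇒ Wilenan zusersindit
If borrowed from Parak 'zokirkindid' after the early changes, it would undergo only the recent ones:
  rule 3 (vowel merger): zokirkindid → zukirkindid
  rule 4 (final devoicing): zukirkindid → zukirkindit
  rule 5 (vowel merger): no change (zukirkindit)
  ⇒ as a loan: zukirkindit
Wilenan 'zukirkindit' matches the loan outcome 'zukirkindit', not the inherited 'zusersindit' — it skipped the early Wilenan changes, so it was borrowed from Parak.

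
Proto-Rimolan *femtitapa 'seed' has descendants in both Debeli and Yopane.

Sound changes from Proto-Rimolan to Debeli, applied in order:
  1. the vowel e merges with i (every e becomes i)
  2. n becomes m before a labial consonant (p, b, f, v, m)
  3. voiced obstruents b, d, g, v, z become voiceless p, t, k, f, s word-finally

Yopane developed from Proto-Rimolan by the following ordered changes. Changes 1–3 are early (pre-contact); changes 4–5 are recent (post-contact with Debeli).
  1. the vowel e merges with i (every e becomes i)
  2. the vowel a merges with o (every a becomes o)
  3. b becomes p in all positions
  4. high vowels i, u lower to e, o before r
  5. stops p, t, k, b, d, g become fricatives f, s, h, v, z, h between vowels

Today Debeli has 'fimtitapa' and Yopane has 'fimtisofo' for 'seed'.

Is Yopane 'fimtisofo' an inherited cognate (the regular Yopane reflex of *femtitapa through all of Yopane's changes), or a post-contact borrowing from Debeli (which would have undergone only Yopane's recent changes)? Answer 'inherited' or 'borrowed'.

inherited

If inherited, *femtitapa would pass through all of Yopane's changes:
Yopane: *femtitapa > fimtitapa > fimtitopo > fimtisofo  (by vowel merger, vowel merger, intervocalic lenition)
If borrowed from Debeli 'fimtitapa' after the early changes, it would undergo only the recent ones:
  rule 4 (pre-rhotic lowering): no change (fimtitapa)
  rule 5 (intervocalic lenition): fimtitapa → fimtisafa
  ⇒ as a loan: fimtisafa
Yopane 'fimtisofo' matches the inherited outcome exactly, so it is an inherited cognate, not a loan.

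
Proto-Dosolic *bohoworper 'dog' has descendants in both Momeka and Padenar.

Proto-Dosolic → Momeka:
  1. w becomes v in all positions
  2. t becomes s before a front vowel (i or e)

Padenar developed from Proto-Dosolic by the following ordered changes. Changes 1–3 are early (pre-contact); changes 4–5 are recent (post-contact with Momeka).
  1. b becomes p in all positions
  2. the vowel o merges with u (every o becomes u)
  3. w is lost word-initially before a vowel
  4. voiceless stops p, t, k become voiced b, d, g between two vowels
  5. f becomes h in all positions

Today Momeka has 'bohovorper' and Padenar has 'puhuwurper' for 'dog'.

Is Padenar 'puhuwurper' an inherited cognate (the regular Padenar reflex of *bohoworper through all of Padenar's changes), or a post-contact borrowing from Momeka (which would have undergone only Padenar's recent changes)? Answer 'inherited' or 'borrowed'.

If inherited, *bohoworper would pass through all of Padenar's changes:
Padenar: *bohoworper
  bohoworper → pohoworper   [unconditioned shift]
  pohoworper → puhuwurper   [vowel merger]
  puhuwurper (rule 3 does not apply)
  puhuwurper (rule 4 does not apply)
  puhuwurper (rule 5 does not apply)
  giving Padenar puhuwurper.
If borrowed from Momeka 'bohovorper' after the early changes, it would undergo only the recent ones:
  rule 4 (intervocalic voicing): no change (bohovorper)
  rule 5 (unconditioned shift): no change (bohovorper)
  ⇒ as a loan: bohovorper
Padenar 'puhuwurper' matches the inherited outcome exactly, so it is an inherited cognate, not a loan.

inherited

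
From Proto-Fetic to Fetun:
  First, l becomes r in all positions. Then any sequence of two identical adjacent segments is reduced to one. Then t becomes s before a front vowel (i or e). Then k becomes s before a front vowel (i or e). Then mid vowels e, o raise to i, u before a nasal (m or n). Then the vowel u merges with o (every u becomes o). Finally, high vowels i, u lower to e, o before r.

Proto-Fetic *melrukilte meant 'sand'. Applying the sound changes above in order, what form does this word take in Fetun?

Fetun: start from *melrukilte.
  rule 1 (unconditioned shift): melrukilte → merrukirte
  rule 2 (degemination): merrukirte → merukirte
  rule 3 (palatalisation): merukirte → merukirse
  rule 4 (palatalisation): merukirse → merusirse
  rule 5: no change — merusirse
  rule 6 (vowel merger): merusirse → merosirse
  rule 7 (pre-rhotic lowering): merosirse → meroserse
  ⇒ Fetun meroserse

meroserse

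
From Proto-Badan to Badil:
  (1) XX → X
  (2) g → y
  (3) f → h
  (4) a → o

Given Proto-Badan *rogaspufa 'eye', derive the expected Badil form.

royospuho

Badil: *rogaspufa > royaspufa > royaspuha > royospuho  (by unconditioned shift, unconditioned shift, vowel merger)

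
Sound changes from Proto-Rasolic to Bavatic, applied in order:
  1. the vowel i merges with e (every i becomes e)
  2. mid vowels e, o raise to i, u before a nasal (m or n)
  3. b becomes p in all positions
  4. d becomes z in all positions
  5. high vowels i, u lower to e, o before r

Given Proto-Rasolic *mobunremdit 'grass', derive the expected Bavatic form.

mopunrimzet

Bavatic: *mobunremdit > mobunremdet > mobunrimdet > mopunrimdet > mopunrimzet  (by vowel merger, pre-nasal raising, unconditioned shift, unconditioned shift)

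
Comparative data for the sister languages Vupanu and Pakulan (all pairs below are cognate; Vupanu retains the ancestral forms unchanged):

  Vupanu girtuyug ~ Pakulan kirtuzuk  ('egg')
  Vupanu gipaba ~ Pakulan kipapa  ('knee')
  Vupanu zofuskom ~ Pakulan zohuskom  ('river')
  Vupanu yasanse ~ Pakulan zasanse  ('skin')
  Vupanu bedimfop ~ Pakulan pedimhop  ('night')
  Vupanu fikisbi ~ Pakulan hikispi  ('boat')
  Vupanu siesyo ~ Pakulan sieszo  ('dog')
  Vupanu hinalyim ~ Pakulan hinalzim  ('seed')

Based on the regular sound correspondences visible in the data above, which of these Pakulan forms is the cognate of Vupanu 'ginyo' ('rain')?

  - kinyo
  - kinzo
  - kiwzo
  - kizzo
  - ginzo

girtuyug ~ kirtuzuk, gipaba ~ kipapa — Vupanu g corresponds to Pakulan k word-initially before a front vowel.
siesyo ~ sieszo — Vupanu y corresponds to Pakulan z after a consonant, before a back vowel.
Applying these to Vupanu 'ginyo':
  ginyo → kinyo   (g→k word-initially before a front vowel)
  kinyo → kinzo   (y→z after a consonant, before a back vowel)
So the Pakulan cognate is 'kinzo'.

kinzo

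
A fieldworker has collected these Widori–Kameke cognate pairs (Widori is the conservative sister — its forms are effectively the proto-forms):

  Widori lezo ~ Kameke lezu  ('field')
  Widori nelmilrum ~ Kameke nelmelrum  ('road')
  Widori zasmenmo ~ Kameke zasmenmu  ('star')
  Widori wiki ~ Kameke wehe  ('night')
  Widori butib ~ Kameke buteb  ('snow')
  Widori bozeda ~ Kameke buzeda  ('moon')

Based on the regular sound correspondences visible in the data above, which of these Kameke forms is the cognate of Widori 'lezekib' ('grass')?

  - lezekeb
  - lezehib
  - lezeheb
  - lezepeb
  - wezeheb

lezeheb

wiki ~ wehe — Widori k corresponds to Kameke h between vowels (before a front vowel).
butib ~ buteb — Widori i corresponds to Kameke e after a consonant, before a labial obstruent.
Applying these to Widori 'lezekib':
  lezekib → lezehib   (k→h between vowels (before a front vowel))
  lezehib → lezeheb   (i→e after a consonant, before a labial obstruent)
So the Kameke cognate is 'lezeheb'.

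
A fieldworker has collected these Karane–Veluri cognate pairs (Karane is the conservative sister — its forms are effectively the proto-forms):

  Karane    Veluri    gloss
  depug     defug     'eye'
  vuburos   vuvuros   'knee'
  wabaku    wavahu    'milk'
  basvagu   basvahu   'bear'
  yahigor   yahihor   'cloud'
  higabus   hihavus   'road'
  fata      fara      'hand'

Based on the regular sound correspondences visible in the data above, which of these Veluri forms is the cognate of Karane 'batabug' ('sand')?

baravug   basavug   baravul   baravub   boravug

fata ~ fara — Karane t corresponds to Veluri r between vowels (before a back vowel).
vuburos ~ vuvuros, higabus ~ hihavus — Karane b corresponds to Veluri v between vowels (before a back vowel).
Applying these to Karane 'batabug':
  batabug → barabug   (t→r between vowels (before a back vowel))
  barabug → baravug   (b→v between vowels (before a back vowel))
So the Veluri cognate is 'baravug'.

baravug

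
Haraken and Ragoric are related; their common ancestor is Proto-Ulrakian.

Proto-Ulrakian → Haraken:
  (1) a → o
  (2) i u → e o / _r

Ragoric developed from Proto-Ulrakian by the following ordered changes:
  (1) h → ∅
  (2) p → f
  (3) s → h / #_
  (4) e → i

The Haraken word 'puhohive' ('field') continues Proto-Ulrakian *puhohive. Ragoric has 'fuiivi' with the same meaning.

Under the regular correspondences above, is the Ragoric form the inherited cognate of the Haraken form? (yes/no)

Derive the expected Ragoric reflex of *puhohive:
Ragoric: *puhohive
  puhohive → puoive   [h-loss]
  puoive → fuoive   [unconditioned shift]
  fuoive (rule 3 does not apply)
  fuoive → fuoivi   [vowel merger]
  giving Ragoric fuoivi.
The regular Ragoric reflex would be 'fuoivi', but the attested form is 'fuiivi'. The correspondence is irregular, so they are not cognates (the Ragoric form has a different source).

no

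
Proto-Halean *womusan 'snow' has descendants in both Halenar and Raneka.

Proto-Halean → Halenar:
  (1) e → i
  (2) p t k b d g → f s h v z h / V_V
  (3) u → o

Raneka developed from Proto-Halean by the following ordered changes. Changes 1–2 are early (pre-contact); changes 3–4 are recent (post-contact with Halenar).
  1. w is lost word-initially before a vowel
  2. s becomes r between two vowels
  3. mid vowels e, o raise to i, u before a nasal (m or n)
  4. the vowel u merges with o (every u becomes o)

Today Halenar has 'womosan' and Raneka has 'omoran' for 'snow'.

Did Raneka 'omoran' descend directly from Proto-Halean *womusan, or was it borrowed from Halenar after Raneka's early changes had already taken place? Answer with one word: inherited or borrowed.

inherited

If inherited, *womusan would pass through all of Raneka's changes:
Raneka: start from *womusan.
  rule 1 (glide loss): womusan → omusan
  rule 2 (rhotacism): omusan → omuran
  rule 3 (pre-nasal raising): omuran → umuran
  rule 4 (vowel merger): umuran → omoran
  ⇒ Raneka omoran
If borrowed from Halenar 'womosan' after the early changes, it would undergo only the recent ones:
  rule 3 (pre-nasal raising): womosan → wumosan
  rule 4 (vowel merger): wumosan → womosan
  ⇒ as a loan: womosan
Raneka 'omoran' matches the inherited outcome exactly, so it is an inherited cognate, not a loan.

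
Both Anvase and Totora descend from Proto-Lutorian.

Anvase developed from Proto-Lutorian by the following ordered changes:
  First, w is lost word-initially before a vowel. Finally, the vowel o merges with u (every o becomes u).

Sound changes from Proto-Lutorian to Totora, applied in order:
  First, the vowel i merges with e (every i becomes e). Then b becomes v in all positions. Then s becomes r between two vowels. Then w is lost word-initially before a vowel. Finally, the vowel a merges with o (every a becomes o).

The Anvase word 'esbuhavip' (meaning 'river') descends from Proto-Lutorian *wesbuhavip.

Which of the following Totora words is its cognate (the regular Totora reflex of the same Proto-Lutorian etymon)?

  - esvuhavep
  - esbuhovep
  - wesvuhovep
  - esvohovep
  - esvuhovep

esvuhovep

Totora: *wesbuhavip
  wesbuhavip → wesbuhavep   [vowel merger]
  wesbuhavep → wesvuhavep   [unconditioned shift]
  wesvuhavep (rule 3 does not apply)
  wesvuhavep → esvuhavep   [glide loss]
  esvuhavep → esvuhovep   [vowel merger]
  giving Totora esvuhovep.
Among the options, 'esvuhovep' alone shows every Totora change applied in order.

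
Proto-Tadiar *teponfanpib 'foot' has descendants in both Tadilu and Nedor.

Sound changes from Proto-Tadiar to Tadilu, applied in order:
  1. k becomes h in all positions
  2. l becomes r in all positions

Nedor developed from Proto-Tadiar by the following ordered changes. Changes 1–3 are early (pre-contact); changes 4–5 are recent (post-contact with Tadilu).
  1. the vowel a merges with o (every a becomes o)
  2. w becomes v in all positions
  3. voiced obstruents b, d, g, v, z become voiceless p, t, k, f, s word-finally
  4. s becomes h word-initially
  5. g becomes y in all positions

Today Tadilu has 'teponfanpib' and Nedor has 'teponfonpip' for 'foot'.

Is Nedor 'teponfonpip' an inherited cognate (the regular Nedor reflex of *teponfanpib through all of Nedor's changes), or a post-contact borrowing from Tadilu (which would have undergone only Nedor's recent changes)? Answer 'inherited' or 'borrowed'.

inherited

If inherited, *teponfanpib would pass through all of Nedor's changes:
Nedor: start from *teponfanpib.
  rule 1 (vowel merger): teponfanpib → teponfonpib
  rule 2: no change — teponfonpib
  rule 3 (final devoicing): teponfonpib → teponfonpip
  rule 4: no change — teponfonpip
  rule 5: no change — teponfonpip
  ⇒ Nedor teponfonpip
If borrowed from Tadilu 'teponfanpib' after the early changes, it would undergo only the recent ones:
  rule 4 (debuccalisation): no change (teponfanpib)
  rule 5 (unconditioned shift): no change (teponfanpib)
  ⇒ as a loan: teponfanpib
Nedor 'teponfonpip' matches the inherited outcome exactly, so it is an inherited cognate, not a loan.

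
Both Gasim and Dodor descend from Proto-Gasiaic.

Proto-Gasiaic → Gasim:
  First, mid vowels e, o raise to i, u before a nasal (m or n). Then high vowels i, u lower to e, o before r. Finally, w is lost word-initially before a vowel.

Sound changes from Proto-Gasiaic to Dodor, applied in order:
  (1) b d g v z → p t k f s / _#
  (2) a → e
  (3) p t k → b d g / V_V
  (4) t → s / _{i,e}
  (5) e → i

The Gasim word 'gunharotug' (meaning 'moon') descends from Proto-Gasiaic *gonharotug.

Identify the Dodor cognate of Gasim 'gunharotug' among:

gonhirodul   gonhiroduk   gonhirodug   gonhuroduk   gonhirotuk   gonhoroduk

gonhiroduk

Dodor: *gonharotug
  gonharotug → gonharotuk   [final devoicing]
  gonharotuk → gonherotuk   [vowel merger]
  gonherotuk → gonheroduk   [intervocalic voicing]
  gonheroduk (rule 4 does not apply)
  gonheroduk → gonhiroduk   [vowel merger]
  giving Dodor gonhiroduk.
The other candidates each miss or misapply at least one Dodor change.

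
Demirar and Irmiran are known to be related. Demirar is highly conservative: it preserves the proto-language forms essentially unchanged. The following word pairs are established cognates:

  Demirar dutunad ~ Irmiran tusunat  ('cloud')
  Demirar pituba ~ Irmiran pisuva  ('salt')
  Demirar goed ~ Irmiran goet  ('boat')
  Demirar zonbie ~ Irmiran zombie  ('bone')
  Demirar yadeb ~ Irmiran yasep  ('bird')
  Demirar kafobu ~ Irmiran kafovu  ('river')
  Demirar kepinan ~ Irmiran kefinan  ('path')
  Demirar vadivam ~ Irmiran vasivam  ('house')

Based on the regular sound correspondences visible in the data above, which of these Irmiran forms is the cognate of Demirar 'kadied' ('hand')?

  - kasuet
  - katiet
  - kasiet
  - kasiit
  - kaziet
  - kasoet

kasiet

vadivam ~ vasivam — Demirar d corresponds to Irmiran s between vowels (before a front vowel).
dutunad ~ tusunat, goed ~ goet — Demirar d corresponds to Irmiran t word-finally.
Applying these to Demirar 'kadied':
  kadied → kasied   (d→s between vowels (before a front vowel))
  kasied → kasiet   (d→t word-finally)
So the Irmiran cognate is 'kasiet'.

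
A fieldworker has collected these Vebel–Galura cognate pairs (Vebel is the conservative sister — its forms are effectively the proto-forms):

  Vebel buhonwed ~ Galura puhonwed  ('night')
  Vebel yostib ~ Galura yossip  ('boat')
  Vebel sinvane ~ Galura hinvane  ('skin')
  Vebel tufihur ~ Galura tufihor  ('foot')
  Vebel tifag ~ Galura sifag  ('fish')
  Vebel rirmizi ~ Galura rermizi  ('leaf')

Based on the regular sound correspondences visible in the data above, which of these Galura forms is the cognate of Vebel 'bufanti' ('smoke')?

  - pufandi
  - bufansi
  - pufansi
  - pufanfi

pufansi

buhonwed ~ puhonwed — Vebel b corresponds to Galura p word-initially before a back vowel.
yostib ~ yossip — Vebel t corresponds to Galura s after a consonant, before a front vowel.
Applying these to Vebel 'bufanti':
  bufanti → pufanti   (b→p word-initially before a back vowel)
  pufanti → pufansi   (t→s after a consonant, before a front vowel)
So the Galura cognate is 'pufansi'.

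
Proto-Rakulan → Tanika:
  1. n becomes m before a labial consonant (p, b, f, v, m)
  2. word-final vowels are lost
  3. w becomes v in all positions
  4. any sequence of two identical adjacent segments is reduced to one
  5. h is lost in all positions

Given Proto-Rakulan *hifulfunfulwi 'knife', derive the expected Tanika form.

Tanika: *hifulfunfulwi > hifulfumfulwi > hifulfumfulw > hifulfumfulv > ifulfumfulv  (by nasal place assimilation, apocope, unconditioned shift, h-loss)

ifulfumfulv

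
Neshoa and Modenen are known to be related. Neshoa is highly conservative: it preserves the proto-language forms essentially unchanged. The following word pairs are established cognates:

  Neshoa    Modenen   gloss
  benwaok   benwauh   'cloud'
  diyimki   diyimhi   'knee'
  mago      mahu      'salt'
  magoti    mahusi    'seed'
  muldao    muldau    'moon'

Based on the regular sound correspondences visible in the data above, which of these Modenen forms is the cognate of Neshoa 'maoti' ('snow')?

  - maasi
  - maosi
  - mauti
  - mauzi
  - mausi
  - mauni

benwaok ~ benwauh — Neshoa o corresponds to Modenen u after a vowel, before a consonant other than r, m, n, p, b, f, v.
magoti ~ mahusi — Neshoa t corresponds to Modenen s between vowels (before a front vowel).
Applying these to Neshoa 'maoti':
  maoti → mauti   (o→u after a vowel, before a consonant other than r, m, n, p, b, f, v)
  mauti → mausi   (t→s between vowels (before a front vowel))
So the Modenen cognate is 'mausi'.

mausi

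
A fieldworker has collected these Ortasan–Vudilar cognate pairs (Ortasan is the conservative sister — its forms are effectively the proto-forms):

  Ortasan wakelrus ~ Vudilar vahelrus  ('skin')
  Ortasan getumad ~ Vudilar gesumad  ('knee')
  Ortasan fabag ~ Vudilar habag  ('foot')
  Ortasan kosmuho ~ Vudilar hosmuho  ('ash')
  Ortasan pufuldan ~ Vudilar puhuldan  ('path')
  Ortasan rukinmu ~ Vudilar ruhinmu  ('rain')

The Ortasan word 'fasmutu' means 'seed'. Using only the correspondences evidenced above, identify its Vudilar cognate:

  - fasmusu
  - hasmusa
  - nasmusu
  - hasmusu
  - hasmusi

fabag ~ habag — Ortasan f corresponds to Vudilar h word-initially before a back vowel.
getumad ~ gesumad — Ortasan t corresponds to Vudilar s between vowels (before a back vowel).
Applying these to Ortasan 'fasmutu':
  fasmutu → hasmutu   (f→h word-initially before a back vowel)
  hasmutu → hasmusu   (t→s between vowels (before a back vowel))
So the Vudilar cognate is 'hasmusu'.

hasmusu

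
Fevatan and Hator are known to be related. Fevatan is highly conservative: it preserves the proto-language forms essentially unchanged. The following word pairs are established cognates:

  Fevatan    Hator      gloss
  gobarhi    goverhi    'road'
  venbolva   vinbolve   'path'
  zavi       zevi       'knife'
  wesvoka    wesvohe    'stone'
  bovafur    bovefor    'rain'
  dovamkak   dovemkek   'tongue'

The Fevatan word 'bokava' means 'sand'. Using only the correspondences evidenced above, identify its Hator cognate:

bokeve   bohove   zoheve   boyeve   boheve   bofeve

wesvoka ~ wesvohe — Fevatan k corresponds to Hator h between vowels (before a back vowel).
zavi ~ zevi — Fevatan a corresponds to Hator e after a consonant, before a labial obstruent.
venbolva ~ vinbolve, wesvoka ~ wesvohe — Fevatan a corresponds to Hator e word-finally.
Applying these to Fevatan 'bokava':
  bokava → bohava   (k→h between vowels (before a back vowel))
  bohava → boheva   (a→e after a consonant, before a labial obstruent)
  boheva → boheve   (a→e word-finally)
So the Hator cognate is 'boheve'.

boheve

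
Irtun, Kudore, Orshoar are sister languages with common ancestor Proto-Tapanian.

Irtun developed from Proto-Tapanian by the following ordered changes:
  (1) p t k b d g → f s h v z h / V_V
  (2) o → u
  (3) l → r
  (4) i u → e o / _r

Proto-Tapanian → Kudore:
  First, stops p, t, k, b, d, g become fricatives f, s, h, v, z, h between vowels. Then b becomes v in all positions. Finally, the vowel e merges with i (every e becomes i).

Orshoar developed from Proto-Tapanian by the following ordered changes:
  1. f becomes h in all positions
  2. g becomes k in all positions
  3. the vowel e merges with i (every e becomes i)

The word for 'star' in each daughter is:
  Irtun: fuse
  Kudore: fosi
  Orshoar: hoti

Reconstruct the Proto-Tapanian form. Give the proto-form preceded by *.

Position 2: Irtun has u, Kudore has o, Orshoar has o. Kudore preserves o here (none of its changes turn any other segment into o), so the proto-segment is *o.
Position 4: Irtun has e, Kudore has i, Orshoar has i. Taking the neighbouring segments as reconstructed: Irtun e can only go back to *e; Kudore i could go back to *e or *i; Orshoar i could go back to *e or *i — the one source consistent with every daughter is *e.
This points to *fote. Verify forward in each daughter:
Irtun: *fote > fose > fuse  (by intervocalic lenition, vowel merger)
Kudore: *fote > fose > fosi  (by intervocalic lenition, vowel merger)
Orshoar: *fote
  fote → hote   [unconditioned shift]
  hote (rule 2 does not apply)
  hote → hoti   [vowel merger]
  giving Orshoar hoti.
Only *fote yields all of Irtun fuse, Kudore fosi, Orshoar hoti.

*fote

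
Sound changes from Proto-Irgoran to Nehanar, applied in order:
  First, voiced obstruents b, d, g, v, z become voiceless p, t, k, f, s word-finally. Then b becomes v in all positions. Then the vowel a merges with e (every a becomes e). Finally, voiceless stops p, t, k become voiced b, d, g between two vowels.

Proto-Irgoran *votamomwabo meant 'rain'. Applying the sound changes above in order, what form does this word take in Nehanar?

Nehanar: start from *votamomwabo.
  rule 1: no change — votamomwabo
  rule 2 (unconditioned shift): votamomwabo → votamomwavo
  rule 3 (vowel merger): votamomwavo → votemomwevo
  rule 4 (intervocalic voicing): votemomwevo → vodemomwevo
  ⇒ Nehanar vodemomwevo

vodemomwevo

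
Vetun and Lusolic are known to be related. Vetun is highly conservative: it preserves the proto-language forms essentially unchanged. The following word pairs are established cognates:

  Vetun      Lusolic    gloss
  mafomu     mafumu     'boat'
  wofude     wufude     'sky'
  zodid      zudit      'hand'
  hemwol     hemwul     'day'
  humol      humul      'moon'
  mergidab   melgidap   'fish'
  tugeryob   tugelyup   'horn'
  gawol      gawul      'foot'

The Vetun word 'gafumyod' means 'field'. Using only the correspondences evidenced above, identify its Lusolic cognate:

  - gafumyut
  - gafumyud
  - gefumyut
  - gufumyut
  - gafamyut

gafumyut

zodid ~ zudit, hemwol ~ hemwul — Vetun o corresponds to Lusolic u after a consonant, before a consonant other than r, m, n, p, b, f, v.
zodid ~ zudit — Vetun d corresponds to Lusolic t word-finally.
Applying these to Vetun 'gafumyod':
  gafumyod → gafumyud   (o→u after a consonant, before a consonant other than r, m, n, p, b, f, v)
  gafumyud → gafumyut   (d→t word-finally)
So the Lusolic cognate is 'gafumyut'.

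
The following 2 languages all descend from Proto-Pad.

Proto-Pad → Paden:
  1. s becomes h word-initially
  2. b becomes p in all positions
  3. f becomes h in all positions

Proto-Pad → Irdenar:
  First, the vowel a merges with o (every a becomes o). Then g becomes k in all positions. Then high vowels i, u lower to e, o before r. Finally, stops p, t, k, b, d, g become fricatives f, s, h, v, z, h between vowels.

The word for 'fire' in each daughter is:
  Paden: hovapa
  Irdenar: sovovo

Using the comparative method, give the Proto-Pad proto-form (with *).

*sovaba

Position 6: Paden has a, Irdenar has o. Paden preserves a here (none of its changes turn any other segment into a), so the proto-segment is *a.
Position 5: Paden has p, Irdenar has v. Taking the neighbouring segments as reconstructed: Paden p could go back to *p or *b; Irdenar v could go back to *b or *v — the one source consistent with every daughter is *b.
This points to *sovaba. Verify forward in each daughter:
Paden: *sovaba > hovaba > hovapa  (by debuccalisation, unconditioned shift)
Irdenar: start from *sovaba.
  rule 1 (vowel merger): sovaba → sovobo
  rule 2: no change — sovobo
  rule 3: no change — sovobo
  rule 4 (intervocalic lenition): sovobo → sovovo
  ⇒ Irdenar sovovo
*sovaba is the unique common source.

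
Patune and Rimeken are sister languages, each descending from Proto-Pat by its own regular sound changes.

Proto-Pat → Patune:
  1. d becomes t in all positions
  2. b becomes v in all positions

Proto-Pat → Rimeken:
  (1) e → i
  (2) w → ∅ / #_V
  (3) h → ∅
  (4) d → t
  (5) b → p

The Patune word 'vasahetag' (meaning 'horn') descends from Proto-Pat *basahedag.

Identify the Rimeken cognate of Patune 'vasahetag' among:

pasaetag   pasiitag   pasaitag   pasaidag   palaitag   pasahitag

Rimeken: *basahedag > basahidag > basaidag > basaitag > pasaitag  (by vowel merger, h-loss, unconditioned shift, unconditioned shift)
Only 'pasaitag' matches the regular Rimeken development of *basahedag.

pasaitag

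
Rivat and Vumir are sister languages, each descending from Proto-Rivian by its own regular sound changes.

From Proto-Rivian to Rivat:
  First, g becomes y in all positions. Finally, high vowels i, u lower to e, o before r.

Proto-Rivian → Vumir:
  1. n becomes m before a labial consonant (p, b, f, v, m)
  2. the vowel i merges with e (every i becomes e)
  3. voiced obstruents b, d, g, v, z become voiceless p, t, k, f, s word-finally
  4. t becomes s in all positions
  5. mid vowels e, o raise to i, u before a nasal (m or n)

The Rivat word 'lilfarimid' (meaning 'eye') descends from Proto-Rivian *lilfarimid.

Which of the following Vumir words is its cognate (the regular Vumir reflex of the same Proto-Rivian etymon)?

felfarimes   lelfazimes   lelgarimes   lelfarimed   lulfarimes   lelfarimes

lelfarimes

Vumir: start from *lilfarimid.
  rule 1: no change — lilfarimid
  rule 2 (vowel merger): lilfarimid → lelfaremed
  rule 3 (final devoicing): lelfaremed → lelfaremet
  rule 4 (unconditioned shift): lelfaremet → lelfaremes
  rule 5 (pre-nasal raising): lelfaremes → lelfarimes
  ⇒ Vumir lelfarimes
Only 'lelfarimes' matches the regular Vumir development of *lilfarimid.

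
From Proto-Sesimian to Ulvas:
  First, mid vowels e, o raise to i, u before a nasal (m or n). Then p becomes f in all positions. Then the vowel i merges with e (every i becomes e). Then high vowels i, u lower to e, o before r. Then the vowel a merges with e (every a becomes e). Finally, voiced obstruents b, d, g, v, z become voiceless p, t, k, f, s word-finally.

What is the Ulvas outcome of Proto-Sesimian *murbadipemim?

morbedefemem

Ulvas: *murbadipemim
  murbadipemim → murbadipimim   [pre-nasal raising]
  murbadipimim → murbadifimim   [unconditioned shift]
  murbadifimim → murbadefemem   [vowel merger]
  murbadefemem → morbadefemem   [pre-rhotic lowering]
  morbadefemem → morbedefemem   [vowel merger]
  morbedefemem (rule 6 does not apply)
  giving Ulvas morbedefemem.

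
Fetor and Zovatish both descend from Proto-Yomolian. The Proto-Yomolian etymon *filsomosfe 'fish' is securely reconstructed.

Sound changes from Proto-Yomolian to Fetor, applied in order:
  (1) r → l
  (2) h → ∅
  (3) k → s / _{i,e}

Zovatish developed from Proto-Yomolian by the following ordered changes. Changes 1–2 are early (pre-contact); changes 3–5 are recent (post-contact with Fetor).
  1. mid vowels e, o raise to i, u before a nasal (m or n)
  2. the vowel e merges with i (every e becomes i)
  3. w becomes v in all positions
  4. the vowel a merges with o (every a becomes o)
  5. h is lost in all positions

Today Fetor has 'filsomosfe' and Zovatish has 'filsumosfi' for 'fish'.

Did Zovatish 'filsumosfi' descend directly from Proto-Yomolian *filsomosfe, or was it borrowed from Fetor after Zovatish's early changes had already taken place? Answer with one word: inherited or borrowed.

inherited

If inherited, *filsomosfe would pass through all of Zovatish's changes:
Zovatish: start from *filsomosfe.
  rule 1 (pre-nasal raising): filsomosfe → filsumosfe
  rule 2 (vowel merger): filsumosfe → filsumosfi
  rule 3: no change — filsumosfi
  rule 4: no change — filsumosfi
  rule 5: no change — filsumosfi
  ⇒ Zovatish filsumosfi
If borrowed from Fetor 'filsomosfe' after the early changes, it would undergo only the recent ones:
  rule 3 (unconditioned shift): no change (filsomosfe)
  rule 4 (vowel merger): no change (filsomosfe)
  rule 5 (h-loss): no change (filsomosfe)
  ⇒ as a loan: filsomosfe
Zovatish 'filsumosfi' matches the inherited outcome exactly, so it is an inherited cognate, not a loan.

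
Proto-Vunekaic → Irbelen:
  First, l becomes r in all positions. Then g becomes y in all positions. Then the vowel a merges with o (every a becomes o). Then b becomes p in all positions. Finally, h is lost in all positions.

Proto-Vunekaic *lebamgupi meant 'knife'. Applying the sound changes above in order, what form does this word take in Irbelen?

repomyupi

Irbelen: *lebamgupi > rebamgupi > rebamyupi > rebomyupi > repomyupi  (by unconditioned shift, unconditioned shift, vowel merger, unconditioned shift)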